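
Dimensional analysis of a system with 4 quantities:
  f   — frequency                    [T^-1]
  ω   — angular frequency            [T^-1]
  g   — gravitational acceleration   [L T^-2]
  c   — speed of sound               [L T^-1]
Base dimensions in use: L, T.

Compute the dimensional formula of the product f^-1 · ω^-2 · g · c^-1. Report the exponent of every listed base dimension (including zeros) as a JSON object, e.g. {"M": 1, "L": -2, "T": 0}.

{"L": 0, "T": 2}

Dimensional matrix (L×T by f×ω×g×c):
  L: [ 0  0  1  1]
  T: [-1 -1 -2 -1]
  [L]: (-1)·0+(-2)·0+(1)·1+(-1)·1 = 0
  [T]: (-1)·-1+(-2)·-1+(1)·-2+(-1)·-1 = 2
⇒ T^2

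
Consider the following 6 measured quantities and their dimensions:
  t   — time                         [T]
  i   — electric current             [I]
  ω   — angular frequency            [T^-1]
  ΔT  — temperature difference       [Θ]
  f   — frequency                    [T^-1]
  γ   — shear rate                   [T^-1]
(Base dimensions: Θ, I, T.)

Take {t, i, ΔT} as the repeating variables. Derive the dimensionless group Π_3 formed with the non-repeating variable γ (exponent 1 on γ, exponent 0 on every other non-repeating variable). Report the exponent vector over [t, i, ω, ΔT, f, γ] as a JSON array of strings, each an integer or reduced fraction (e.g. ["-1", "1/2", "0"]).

Exponent matrix [Θ,I,T] × [t,i,ω,ΔT,f,γ]:
  Θ: [ 0  0  0  1  0  0]
  I: [ 0  1  0  0  0  0]
  T: [ 1  0 -1  0 -1 -1]
Echelon form has 3 nonzero rows (pivots: t,i,ΔT)
Pivot set = {t,i,ΔT}, free = {ω,f,γ}
RREF:
  r0: [   1    0   -1    0   -1   -1]
  r1: [   0    1    0    0    0    0]
  r2: [   0    0    0    1    0    0]
Fix exponent of γ at 1, ω at 0, f at 0; solve each RREF row for its pivot's exponent:
  r0: exp(t) + (-1)·1 = 0 ⇒ exp(t) = 1
  r1: exp(i) + (0)·1 = 0 ⇒ exp(i) = 0
  r2: exp(ΔT) + (0)·1 = 0 ⇒ exp(ΔT) = 0
Π_3 = t · γ

["1", "0", "0", "0", "0", "1"]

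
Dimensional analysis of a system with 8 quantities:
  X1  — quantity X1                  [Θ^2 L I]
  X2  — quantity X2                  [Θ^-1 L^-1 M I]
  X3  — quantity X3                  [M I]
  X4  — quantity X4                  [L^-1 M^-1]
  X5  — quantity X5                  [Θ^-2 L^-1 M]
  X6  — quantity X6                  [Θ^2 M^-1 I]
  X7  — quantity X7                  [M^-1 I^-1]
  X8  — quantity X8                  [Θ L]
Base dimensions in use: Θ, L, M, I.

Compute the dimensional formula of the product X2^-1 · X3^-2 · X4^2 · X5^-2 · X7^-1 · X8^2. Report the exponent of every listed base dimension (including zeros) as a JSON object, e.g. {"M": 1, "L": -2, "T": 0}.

{"Θ": 7, "L": 3, "M": -6, "I": -2}

Dimensional matrix (Θ×L×M×I by X1×X2×X3×X4×X5×X6×X7×X8):
  Θ: [ 2 -1  0  0 -2  2  0  1]
  L: [ 1 -1  0 -1 -1  0  0  1]
  M: [ 0  1  1 -1  1 -1 -1  0]
  I: [ 1  1  1  0  0  1 -1  0]
  [Θ]: (-1)·-1+(-2)·0+(2)·0+(-2)·-2+(-1)·0+(2)·1 = 7
  [L]: (-1)·-1+(-2)·0+(2)·-1+(-2)·-1+(-1)·0+(2)·1 = 3
  [M]: (-1)·1+(-2)·1+(2)·-1+(-2)·1+(-1)·-1+(2)·0 = -6
  [I]: (-1)·1+(-2)·1+(2)·0+(-2)·0+(-1)·-1+(2)·0 = -2
⇒ Θ^7 L^3 M^-6 I^-2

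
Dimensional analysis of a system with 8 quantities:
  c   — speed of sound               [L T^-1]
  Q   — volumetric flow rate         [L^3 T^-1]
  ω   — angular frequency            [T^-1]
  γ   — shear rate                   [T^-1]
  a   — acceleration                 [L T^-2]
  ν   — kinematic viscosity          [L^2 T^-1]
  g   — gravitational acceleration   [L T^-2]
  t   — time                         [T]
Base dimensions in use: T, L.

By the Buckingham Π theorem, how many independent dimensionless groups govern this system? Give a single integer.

6

Write exponents as rows T,L / cols c,Q,ω,γ,a,ν,g,t:
  T: [-1 -1 -1 -1 -2 -1 -2  1]
  L: [ 1  3  0  0  1  2  1  0]
Echelon form has 2 nonzero rows (pivots: c,Q)
Π count = n − r = 8 − 2 = 6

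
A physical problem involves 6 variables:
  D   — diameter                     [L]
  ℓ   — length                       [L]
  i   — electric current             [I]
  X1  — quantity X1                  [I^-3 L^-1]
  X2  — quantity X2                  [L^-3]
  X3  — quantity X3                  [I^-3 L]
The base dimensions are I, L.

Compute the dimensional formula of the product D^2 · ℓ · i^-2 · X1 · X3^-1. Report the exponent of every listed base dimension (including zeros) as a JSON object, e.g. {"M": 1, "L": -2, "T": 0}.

{"I": -2, "L": 1}

Exponent matrix [I,L] × [D,ℓ,i,X1,X2,X3]:
  I: [ 0  0  1 -3  0 -3]
  L: [ 1  1  0 -1 -3  1]
  [I]: (2)·0+(1)·0+(-2)·1+(1)·-3+(-1)·-3 = -2
  [L]: (2)·1+(1)·1+(-2)·0+(1)·-1+(-1)·1 = 1
⇒ I^-2 L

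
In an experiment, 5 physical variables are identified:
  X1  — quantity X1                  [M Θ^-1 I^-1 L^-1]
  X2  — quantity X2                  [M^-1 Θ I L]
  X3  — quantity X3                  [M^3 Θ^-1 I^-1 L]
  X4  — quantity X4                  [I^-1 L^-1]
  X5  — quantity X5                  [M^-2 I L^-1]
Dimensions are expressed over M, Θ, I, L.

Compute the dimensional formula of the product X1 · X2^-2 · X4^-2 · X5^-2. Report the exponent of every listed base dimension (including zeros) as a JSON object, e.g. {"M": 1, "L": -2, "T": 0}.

Write exponents as rows M,Θ,I,L / cols X1,X2,X3,X4,X5:
  M: [ 1 -1  3  0 -2]
  Θ: [-1  1 -1  0  0]
  I: [-1  1 -1 -1  1]
  L: [-1  1  1 -1 -1]
  [M]: (1)·1+(-2)·-1+(-2)·0+(-2)·-2 = 7
  [Θ]: (1)·-1+(-2)·1+(-2)·0+(-2)·0 = -3
  [I]: (1)·-1+(-2)·1+(-2)·-1+(-2)·1 = -3
  [L]: (1)·-1+(-2)·1+(-2)·-1+(-2)·-1 = 1
⇒ M^7 Θ^-3 I^-3 L

{"M": 7, "Θ": -3, "I": -3, "L": 1}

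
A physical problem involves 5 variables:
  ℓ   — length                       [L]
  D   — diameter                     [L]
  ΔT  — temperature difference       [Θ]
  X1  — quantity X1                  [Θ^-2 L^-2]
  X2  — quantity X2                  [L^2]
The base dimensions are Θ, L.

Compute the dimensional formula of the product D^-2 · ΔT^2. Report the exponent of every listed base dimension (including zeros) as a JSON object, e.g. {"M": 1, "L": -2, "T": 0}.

Exponent matrix [Θ,L] × [ℓ,D,ΔT,X1,X2]:
  Θ: [ 0  0  1 -2  0]
  L: [ 1  1  0 -2  2]
  [Θ]: (-2)·0+(2)·1 = 2
  [L]: (-2)·1+(2)·0 = -2
⇒ Θ^2 L^-2

{"Θ": 2, "L": -2}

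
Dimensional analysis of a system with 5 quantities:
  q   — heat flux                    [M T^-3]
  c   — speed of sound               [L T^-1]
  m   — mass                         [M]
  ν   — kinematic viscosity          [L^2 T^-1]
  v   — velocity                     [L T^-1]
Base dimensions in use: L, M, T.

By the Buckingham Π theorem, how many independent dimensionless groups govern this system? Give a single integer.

Exponent matrix [L,M,T] × [q,c,m,ν,v]:
  L: [ 0  1  0  2  1]
  M: [ 1  0  1  0  0]
  T: [-3 -1  0 -1 -1]
Echelon form has 3 nonzero rows (pivots: q,c,m)
5 vars − rank 3 = 2 Π groups

2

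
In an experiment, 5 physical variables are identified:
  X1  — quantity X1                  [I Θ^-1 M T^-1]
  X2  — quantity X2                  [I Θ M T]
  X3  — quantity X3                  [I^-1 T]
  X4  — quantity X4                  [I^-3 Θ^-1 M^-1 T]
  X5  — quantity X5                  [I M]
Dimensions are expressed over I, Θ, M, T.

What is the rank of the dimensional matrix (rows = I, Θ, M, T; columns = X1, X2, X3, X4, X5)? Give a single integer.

Exponent matrix [I,Θ,M,T] × [X1,X2,X3,X4,X5]:
  I: [ 1  1 -1 -3  1]
  Θ: [-1  1  0 -1  0]
  M: [ 1  1  0 -1  1]
  T: [-1  1  1  1  0]
Echelon form has 3 nonzero rows (pivots: X1,X2,X3)

3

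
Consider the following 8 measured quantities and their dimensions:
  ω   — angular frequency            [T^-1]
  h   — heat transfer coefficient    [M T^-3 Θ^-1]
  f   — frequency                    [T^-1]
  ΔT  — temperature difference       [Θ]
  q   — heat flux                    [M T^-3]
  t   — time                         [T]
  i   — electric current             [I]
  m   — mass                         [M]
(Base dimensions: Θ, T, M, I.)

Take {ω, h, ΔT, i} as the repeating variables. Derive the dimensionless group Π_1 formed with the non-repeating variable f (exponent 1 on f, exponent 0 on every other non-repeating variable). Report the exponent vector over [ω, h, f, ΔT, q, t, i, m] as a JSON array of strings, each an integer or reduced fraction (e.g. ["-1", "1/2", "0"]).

["-1", "0", "1", "0", "0", "0", "0", "0"]

Write exponents as rows Θ,T,M,I / cols ω,h,f,ΔT,q,t,i,m:
  Θ: [ 0 -1  0  1  0  0  0  0]
  T: [-1 -3 -1  0 -3  1  0  0]
  M: [ 0  1  0  0  1  0  0  1]
  I: [ 0  0  0  0  0  0  1  0]
RREF → pivots at {ω,h,ΔT,i} ⇒ r = 4
Pivot set = {ω,h,ΔT,i}, free = {f,q,t,m}
RREF:
  r0: [   1    0    1    0    0   -1    0   -3]
  r1: [   0    1    0    0    1    0    0    1]
  r2: [   0    0    0    1    1    0    0    1]
  r3: [   0    0    0    0    0    0    1    0]
Fix exponent of f at 1, q at 0, t at 0, m at 0; solve each RREF row for its pivot's exponent:
  r0: exp(ω) + (1)·1 = 0 ⇒ exp(ω) = -1
  r1: exp(h) + (0)·1 = 0 ⇒ exp(h) = 0
  r2: exp(ΔT) + (0)·1 = 0 ⇒ exp(ΔT) = 0
  r3: exp(i) + (0)·1 = 0 ⇒ exp(i) = 0
Π_1 = ω^-1 · f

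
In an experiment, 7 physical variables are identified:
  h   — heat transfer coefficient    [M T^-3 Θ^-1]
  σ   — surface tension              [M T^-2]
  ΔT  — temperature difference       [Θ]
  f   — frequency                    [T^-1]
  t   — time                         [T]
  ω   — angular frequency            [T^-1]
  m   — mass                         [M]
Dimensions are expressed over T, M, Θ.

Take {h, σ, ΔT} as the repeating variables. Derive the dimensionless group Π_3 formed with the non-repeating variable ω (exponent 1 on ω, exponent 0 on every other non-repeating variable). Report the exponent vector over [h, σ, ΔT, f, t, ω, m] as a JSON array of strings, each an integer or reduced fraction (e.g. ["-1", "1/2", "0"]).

["-1", "1", "-1", "0", "0", "1", "0"]

Dimensional matrix (T×M×Θ by h×σ×ΔT×f×t×ω×m):
  T: [-3 -2  0 -1  1 -1  0]
  M: [ 1  1  0  0  0  0  1]
  Θ: [-1  0  1  0  0  0  0]
Row reduction gives pivot columns h,σ,ΔT; rank = 3
Repeat: h,σ,ΔT; free: f,t,ω,m
RREF:
  r0: [   1    0    0    1   -1    1   -2]
  r1: [   0    1    0   -1    1   -1    3]
  r2: [   0    0    1    1   -1    1   -2]
Fix exponent of ω at 1, f at 0, t at 0, m at 0; solve each RREF row for its pivot's exponent:
  r0: exp(h) + (1)·1 = 0 ⇒ exp(h) = -1
  r1: exp(σ) + (-1)·1 = 0 ⇒ exp(σ) = 1
  r2: exp(ΔT) + (1)·1 = 0 ⇒ exp(ΔT) = -1
Π_3 = h^-1 · σ · ΔT^-1 · ω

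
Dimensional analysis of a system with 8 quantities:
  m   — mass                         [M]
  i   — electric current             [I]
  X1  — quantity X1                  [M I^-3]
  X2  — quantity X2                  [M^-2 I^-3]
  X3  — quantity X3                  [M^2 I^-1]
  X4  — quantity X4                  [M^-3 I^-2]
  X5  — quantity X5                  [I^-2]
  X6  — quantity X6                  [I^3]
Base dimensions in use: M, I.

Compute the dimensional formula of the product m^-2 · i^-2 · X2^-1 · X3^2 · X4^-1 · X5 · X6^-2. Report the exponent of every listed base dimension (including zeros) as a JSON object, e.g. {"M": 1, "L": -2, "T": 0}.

Write exponents as rows M,I / cols m,i,X1,X2,X3,X4,X5,X6:
  M: [ 1  0  1 -2  2 -3  0  0]
  I: [ 0  1 -3 -3 -1 -2 -2  3]
  [M]: (-2)·1+(-2)·0+(-1)·-2+(2)·2+(-1)·-3+(1)·0+(-2)·0 = 7
  [I]: (-2)·0+(-2)·1+(-1)·-3+(2)·-1+(-1)·-2+(1)·-2+(-2)·3 = -7
⇒ M^7 I^-7

{"M": 7, "I": -7}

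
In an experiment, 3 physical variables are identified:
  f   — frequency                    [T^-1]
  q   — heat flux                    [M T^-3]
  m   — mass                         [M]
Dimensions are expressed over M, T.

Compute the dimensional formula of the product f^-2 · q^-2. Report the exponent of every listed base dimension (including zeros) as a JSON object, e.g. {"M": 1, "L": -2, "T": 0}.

{"M": -2, "T": 8}

Exponent matrix [M,T] × [f,q,m]:
  M: [ 0  1  1]
  T: [-1 -3  0]
  [M]: (-2)·0+(-2)·1 = -2
  [T]: (-2)·-1+(-2)·-3 = 8
⇒ M^-2 T^8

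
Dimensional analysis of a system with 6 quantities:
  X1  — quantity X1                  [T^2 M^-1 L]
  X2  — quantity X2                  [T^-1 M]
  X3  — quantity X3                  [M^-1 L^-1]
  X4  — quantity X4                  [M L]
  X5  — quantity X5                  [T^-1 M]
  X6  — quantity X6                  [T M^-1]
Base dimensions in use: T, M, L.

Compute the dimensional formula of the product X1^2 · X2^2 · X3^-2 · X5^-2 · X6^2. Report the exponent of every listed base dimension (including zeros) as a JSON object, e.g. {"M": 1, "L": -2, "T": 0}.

{"T": 6, "M": -2, "L": 4}

Write exponents as rows T,M,L / cols X1,X2,X3,X4,X5,X6:
  T: [ 2 -1  0  0 -1  1]
  M: [-1  1 -1  1  1 -1]
  L: [ 1  0 -1  1  0  0]
  [T]: (2)·2+(2)·-1+(-2)·0+(-2)·-1+(2)·1 = 6
  [M]: (2)·-1+(2)·1+(-2)·-1+(-2)·1+(2)·-1 = -2
  [L]: (2)·1+(2)·0+(-2)·-1+(-2)·0+(2)·0 = 4
⇒ T^6 M^-2 L^4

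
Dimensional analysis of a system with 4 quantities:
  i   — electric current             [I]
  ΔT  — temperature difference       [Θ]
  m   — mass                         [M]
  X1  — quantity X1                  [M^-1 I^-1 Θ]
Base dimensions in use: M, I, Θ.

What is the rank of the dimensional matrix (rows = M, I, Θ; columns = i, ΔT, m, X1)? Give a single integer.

3

Write exponents as rows M,I,Θ / cols i,ΔT,m,X1:
  M: [ 0  0  1 -1]
  I: [ 1  0  0 -1]
  Θ: [ 0  1  0  1]
Row reduction gives pivot columns i,ΔT,m; rank = 3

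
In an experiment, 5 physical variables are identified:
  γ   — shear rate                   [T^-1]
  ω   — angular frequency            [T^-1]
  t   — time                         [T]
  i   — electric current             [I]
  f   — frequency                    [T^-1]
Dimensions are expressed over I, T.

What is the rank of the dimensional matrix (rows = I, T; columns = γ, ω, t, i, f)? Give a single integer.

Write exponents as rows I,T / cols γ,ω,t,i,f:
  I: [ 0  0  0  1  0]
  T: [-1 -1  1  0 -1]
RREF → pivots at {γ,i} ⇒ r = 2

2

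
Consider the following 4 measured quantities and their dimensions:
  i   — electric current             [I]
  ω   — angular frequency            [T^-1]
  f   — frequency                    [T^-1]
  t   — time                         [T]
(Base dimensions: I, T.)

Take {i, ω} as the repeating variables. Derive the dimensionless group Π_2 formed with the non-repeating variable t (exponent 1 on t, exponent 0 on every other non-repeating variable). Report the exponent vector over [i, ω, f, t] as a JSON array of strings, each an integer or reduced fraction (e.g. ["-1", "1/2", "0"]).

Write exponents as rows I,T / cols i,ω,f,t:
  I: [ 1  0  0  0]
  T: [ 0 -1 -1  1]
Row reduction gives pivot columns i,ω; rank = 2
Repeat: i,ω; free: f,t
RREF:
  r0: [   1    0    0    0]
  r1: [   0    1    1   -1]
Fix exponent of t at 1, f at 0; solve each RREF row for its pivot's exponent:
  r0: exp(i) + (0)·1 = 0 ⇒ exp(i) = 0
  r1: exp(ω) + (-1)·1 = 0 ⇒ exp(ω) = 1
Π_2 = ω · t

["0", "1", "0", "1"]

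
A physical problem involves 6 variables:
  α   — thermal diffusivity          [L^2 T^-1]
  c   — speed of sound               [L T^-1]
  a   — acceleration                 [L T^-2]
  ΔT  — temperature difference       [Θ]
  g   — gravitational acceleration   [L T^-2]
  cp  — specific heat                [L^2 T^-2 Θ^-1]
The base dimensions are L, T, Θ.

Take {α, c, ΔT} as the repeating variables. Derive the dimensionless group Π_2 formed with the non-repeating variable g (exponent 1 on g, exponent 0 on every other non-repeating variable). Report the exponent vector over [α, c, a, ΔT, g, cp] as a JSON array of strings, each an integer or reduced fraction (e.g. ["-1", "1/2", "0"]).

["1", "-3", "0", "0", "1", "0"]

Write exponents as rows L,T,Θ / cols α,c,a,ΔT,g,cp:
  L: [ 2  1  1  0  1  2]
  T: [-1 -1 -2  0 -2 -2]
  Θ: [ 0  0  0  1  0 -1]
Echelon form has 3 nonzero rows (pivots: α,c,ΔT)
Repeat: α,c,ΔT; free: a,g,cp
RREF:
  r0: [   1    0   -1    0   -1    0]
  r1: [   0    1    3    0    3    2]
  r2: [   0    0    0    1    0   -1]
Fix exponent of g at 1, a at 0, cp at 0; solve each RREF row for its pivot's exponent:
  r0: exp(α) + (-1)·1 = 0 ⇒ exp(α) = 1
  r1: exp(c) + (3)·1 = 0 ⇒ exp(c) = -3
  r2: exp(ΔT) + (0)·1 = 0 ⇒ exp(ΔT) = 0
Π_2 = α · c^-3 · g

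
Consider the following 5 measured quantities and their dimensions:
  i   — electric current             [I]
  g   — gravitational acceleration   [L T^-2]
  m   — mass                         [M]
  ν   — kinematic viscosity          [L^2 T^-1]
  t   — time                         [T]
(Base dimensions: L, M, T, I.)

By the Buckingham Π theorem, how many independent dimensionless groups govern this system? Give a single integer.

Exponent matrix [L,M,T,I] × [i,g,m,ν,t]:
  L: [ 0  1  0  2  0]
  M: [ 0  0  1  0  0]
  T: [ 0 -2  0 -1  1]
  I: [ 1  0  0  0  0]
Row reduction gives pivot columns i,g,m,ν; rank = 4
Π count = n − r = 5 − 4 = 1

1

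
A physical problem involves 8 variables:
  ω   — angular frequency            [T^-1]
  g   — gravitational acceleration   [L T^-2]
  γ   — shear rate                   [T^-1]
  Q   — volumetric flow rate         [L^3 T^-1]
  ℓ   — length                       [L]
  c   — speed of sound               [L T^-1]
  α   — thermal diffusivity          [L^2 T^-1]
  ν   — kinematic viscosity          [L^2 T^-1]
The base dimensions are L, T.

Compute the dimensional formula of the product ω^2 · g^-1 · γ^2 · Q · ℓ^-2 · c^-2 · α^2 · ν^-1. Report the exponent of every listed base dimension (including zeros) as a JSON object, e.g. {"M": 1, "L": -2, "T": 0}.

Exponent matrix [L,T] × [ω,g,γ,Q,ℓ,c,α,ν]:
  L: [ 0  1  0  3  1  1  2  2]
  T: [-1 -2 -1 -1  0 -1 -1 -1]
  [L]: (2)·0+(-1)·1+(2)·0+(1)·3+(-2)·1+(-2)·1+(2)·2+(-1)·2 = 0
  [T]: (2)·-1+(-1)·-2+(2)·-1+(1)·-1+(-2)·0+(-2)·-1+(2)·-1+(-1)·-1 = -2
⇒ T^-2

{"L": 0, "T": -2}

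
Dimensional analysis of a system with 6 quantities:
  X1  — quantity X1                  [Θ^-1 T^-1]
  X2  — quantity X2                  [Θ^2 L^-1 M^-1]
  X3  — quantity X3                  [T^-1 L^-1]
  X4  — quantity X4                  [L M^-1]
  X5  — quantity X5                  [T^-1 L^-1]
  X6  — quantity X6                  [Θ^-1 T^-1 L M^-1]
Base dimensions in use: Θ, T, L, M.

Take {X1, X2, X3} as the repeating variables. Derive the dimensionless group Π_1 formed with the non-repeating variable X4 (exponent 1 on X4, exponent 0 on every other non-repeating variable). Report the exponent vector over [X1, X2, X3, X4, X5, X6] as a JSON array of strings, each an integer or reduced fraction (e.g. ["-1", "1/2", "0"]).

Exponent matrix [Θ,T,L,M] × [X1,X2,X3,X4,X5,X6]:
  Θ: [-1  2  0  0  0 -1]
  T: [-1  0 -1  0 -1 -1]
  L: [ 0 -1 -1  1 -1  1]
  M: [ 0 -1  0 -1  0 -1]
Echelon form has 3 nonzero rows (pivots: X1,X2,X3)
Repeat: X1,X2,X3; free: X4,X5,X6
RREF:
  r0: [   1    0    0    2    0    3]
  r1: [   0    1    0    1    0    1]
  r2: [   0    0    1   -2    1   -2]
  r3: [   0    0    0    0    0    0]
Fix exponent of X4 at 1, X5 at 0, X6 at 0; solve each RREF row for its pivot's exponent:
  r0: exp(X1) + (2)·1 = 0 ⇒ exp(X1) = -2
  r1: exp(X2) + (1)·1 = 0 ⇒ exp(X2) = -1
  r2: exp(X3) + (-2)·1 = 0 ⇒ exp(X3) = 2
Π_1 = X1^-2 · X2^-1 · X3^2 · X4

["-2", "-1", "2", "1", "0", "0"]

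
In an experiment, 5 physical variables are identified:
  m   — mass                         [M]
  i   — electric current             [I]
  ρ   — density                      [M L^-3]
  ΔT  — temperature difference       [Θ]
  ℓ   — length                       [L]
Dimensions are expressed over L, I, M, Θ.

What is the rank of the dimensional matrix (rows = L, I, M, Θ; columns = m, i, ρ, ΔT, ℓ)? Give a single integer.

4

Exponent matrix [L,I,M,Θ] × [m,i,ρ,ΔT,ℓ]:
  L: [ 0  0 -3  0  1]
  I: [ 0  1  0  0  0]
  M: [ 1  0  1  0  0]
  Θ: [ 0  0  0  1  0]
Row reduction gives pivot columns m,i,ρ,ΔT; rank = 4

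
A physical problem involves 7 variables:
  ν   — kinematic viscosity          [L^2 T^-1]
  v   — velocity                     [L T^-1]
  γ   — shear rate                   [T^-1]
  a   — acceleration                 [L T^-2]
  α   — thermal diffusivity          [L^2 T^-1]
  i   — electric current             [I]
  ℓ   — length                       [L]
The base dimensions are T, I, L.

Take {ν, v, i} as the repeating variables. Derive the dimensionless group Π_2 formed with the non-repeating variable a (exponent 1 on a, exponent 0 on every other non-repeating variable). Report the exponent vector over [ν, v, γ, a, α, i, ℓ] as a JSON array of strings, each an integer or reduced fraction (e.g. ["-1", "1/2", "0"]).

["1", "-3", "0", "1", "0", "0", "0"]

Exponent matrix [T,I,L] × [ν,v,γ,a,α,i,ℓ]:
  T: [-1 -1 -1 -2 -1  0  0]
  I: [ 0  0  0  0  0  1  0]
  L: [ 2  1  0  1  2  0  1]
RREF → pivots at {ν,v,i} ⇒ r = 3
Repeat: ν,v,i; free: γ,a,α,ℓ
RREF:
  r0: [   1    0   -1   -1    1    0    1]
  r1: [   0    1    2    3    0    0   -1]
  r2: [   0    0    0    0    0    1    0]
Fix exponent of a at 1, γ at 0, α at 0, ℓ at 0; solve each RREF row for its pivot's exponent:
  r0: exp(ν) + (-1)·1 = 0 ⇒ exp(ν) = 1
  r1: exp(v) + (3)·1 = 0 ⇒ exp(v) = -3
  r2: exp(i) + (0)·1 = 0 ⇒ exp(i) = 0
Π_2 = ν · v^-3 · a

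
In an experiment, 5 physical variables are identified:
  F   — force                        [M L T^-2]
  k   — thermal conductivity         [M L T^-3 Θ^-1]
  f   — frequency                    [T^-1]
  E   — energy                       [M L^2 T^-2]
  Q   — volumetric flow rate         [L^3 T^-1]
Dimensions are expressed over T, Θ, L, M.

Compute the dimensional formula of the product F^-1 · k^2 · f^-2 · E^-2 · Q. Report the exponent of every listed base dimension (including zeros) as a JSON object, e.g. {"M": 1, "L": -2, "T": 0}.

Dimensional matrix (T×Θ×L×M by F×k×f×E×Q):
  T: [-2 -3 -1 -2 -1]
  Θ: [ 0 -1  0  0  0]
  L: [ 1  1  0  2  3]
  M: [ 1  1  0  1  0]
  [T]: (-1)·-2+(2)·-3+(-2)·-1+(-2)·-2+(1)·-1 = 1
  [Θ]: (-1)·0+(2)·-1+(-2)·0+(-2)·0+(1)·0 = -2
  [L]: (-1)·1+(2)·1+(-2)·0+(-2)·2+(1)·3 = 0
  [M]: (-1)·1+(2)·1+(-2)·0+(-2)·1+(1)·0 = -1
⇒ T Θ^-2 M^-1

{"T": 1, "Θ": -2, "L": 0, "M": -1}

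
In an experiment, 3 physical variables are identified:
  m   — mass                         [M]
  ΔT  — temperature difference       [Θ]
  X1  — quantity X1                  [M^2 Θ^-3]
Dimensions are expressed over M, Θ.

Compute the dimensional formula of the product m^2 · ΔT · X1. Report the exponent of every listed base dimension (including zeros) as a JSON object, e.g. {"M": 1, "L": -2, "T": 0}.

Dimensional matrix (M×Θ by m×ΔT×X1):
  M: [ 1  0  2]
  Θ: [ 0  1 -3]
  [M]: (2)·1+(1)·0+(1)·2 = 4
  [Θ]: (2)·0+(1)·1+(1)·-3 = -2
⇒ M^4 Θ^-2

{"M": 4, "Θ": -2}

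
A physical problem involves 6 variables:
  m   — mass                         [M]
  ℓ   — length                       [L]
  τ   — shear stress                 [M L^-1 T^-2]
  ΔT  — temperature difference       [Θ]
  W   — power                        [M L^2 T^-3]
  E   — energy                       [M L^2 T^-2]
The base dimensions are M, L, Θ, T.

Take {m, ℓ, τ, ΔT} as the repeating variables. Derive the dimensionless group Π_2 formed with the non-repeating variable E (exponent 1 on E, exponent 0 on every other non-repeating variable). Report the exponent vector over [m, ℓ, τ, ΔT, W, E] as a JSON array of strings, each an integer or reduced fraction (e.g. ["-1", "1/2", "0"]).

Write exponents as rows M,L,Θ,T / cols m,ℓ,τ,ΔT,W,E:
  M: [ 1  0  1  0  1  1]
  L: [ 0  1 -1  0  2  2]
  Θ: [ 0  0  0  1  0  0]
  T: [ 0  0 -2  0 -3 -2]
RREF → pivots at {m,ℓ,τ,ΔT} ⇒ r = 4
Repeat: m,ℓ,τ,ΔT; free: W,E
RREF:
  r0: [   1    0    0    0 -1/2    0]
  r1: [   0    1    0    0  7/2    3]
  r2: [   0    0    1    0  3/2    1]
  r3: [   0    0    0    1    0    0]
Fix exponent of E at 1, W at 0; solve each RREF row for its pivot's exponent:
  r0: exp(m) + (0)·1 = 0 ⇒ exp(m) = 0
  r1: exp(ℓ) + (3)·1 = 0 ⇒ exp(ℓ) = -3
  r2: exp(τ) + (1)·1 = 0 ⇒ exp(τ) = -1
  r3: exp(ΔT) + (0)·1 = 0 ⇒ exp(ΔT) = 0
Π_2 = ℓ^-3 · τ^-1 · E

["0", "-3", "-1", "0", "0", "1"]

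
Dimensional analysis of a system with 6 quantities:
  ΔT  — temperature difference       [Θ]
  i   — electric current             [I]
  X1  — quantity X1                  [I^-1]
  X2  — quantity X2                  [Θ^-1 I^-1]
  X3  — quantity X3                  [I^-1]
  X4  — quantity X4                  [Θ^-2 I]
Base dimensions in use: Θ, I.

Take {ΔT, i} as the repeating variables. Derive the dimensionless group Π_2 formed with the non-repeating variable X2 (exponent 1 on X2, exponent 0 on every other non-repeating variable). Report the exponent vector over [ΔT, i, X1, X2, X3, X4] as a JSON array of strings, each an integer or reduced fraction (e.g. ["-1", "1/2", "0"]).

["1", "1", "0", "1", "0", "0"]

Exponent matrix [Θ,I] × [ΔT,i,X1,X2,X3,X4]:
  Θ: [ 1  0  0 -1  0 -2]
  I: [ 0  1 -1 -1 -1  1]
Row reduction gives pivot columns ΔT,i; rank = 2
Pivot set = {ΔT,i}, free = {X1,X2,X3,X4}
RREF:
  r0: [   1    0    0   -1    0   -2]
  r1: [   0    1   -1   -1   -1    1]
Fix exponent of X2 at 1, X1 at 0, X3 at 0, X4 at 0; solve each RREF row for its pivot's exponent:
  r0: exp(ΔT) + (-1)·1 = 0 ⇒ exp(ΔT) = 1
  r1: exp(i) + (-1)·1 = 0 ⇒ exp(i) = 1
Π_2 = ΔT · i · X2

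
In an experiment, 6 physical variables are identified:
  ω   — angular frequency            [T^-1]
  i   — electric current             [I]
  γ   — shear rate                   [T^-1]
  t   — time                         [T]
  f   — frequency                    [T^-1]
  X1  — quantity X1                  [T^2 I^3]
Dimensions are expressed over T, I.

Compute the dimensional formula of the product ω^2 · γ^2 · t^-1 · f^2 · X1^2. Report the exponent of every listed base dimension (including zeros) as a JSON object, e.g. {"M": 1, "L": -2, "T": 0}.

{"T": -3, "I": 6}

Write exponents as rows T,I / cols ω,i,γ,t,f,X1:
  T: [-1  0 -1  1 -1  2]
  I: [ 0  1  0  0  0  3]
  [T]: (2)·-1+(2)·-1+(-1)·1+(2)·-1+(2)·2 = -3
  [I]: (2)·0+(2)·0+(-1)·0+(2)·0+(2)·3 = 6
⇒ T^-3 I^6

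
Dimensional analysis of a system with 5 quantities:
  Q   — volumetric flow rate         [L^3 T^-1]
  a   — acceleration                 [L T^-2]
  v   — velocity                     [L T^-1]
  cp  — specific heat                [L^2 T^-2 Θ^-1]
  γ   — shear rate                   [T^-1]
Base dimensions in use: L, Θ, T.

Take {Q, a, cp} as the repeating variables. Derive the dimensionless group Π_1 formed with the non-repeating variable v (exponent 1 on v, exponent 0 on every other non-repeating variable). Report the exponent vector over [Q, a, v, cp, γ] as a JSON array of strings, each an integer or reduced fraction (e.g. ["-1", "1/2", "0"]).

["-1/5", "-2/5", "1", "0", "0"]

Exponent matrix [L,Θ,T] × [Q,a,v,cp,γ]:
  L: [ 3  1  1  2  0]
  Θ: [ 0  0  0 -1  0]
  T: [-1 -2 -1 -2 -1]
RREF → pivots at {Q,a,cp} ⇒ r = 3
Repeat: Q,a,cp; free: v,γ
RREF:
  r0: [   1    0  1/5    0 -1/5]
  r1: [   0    1  2/5    0  3/5]
  r2: [   0    0    0    1    0]
Fix exponent of v at 1, γ at 0; solve each RREF row for its pivot's exponent:
  r0: exp(Q) + (1/5)·1 = 0 ⇒ exp(Q) = -1/5
  r1: exp(a) + (2/5)·1 = 0 ⇒ exp(a) = -2/5
  r2: exp(cp) + (0)·1 = 0 ⇒ exp(cp) = 0
Π_1 = Q^(-1/5) · a^(-2/5) · v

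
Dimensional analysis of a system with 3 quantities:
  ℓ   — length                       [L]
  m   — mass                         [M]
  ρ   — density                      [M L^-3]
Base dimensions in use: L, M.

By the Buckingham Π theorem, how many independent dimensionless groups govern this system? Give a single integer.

Write exponents as rows L,M / cols ℓ,m,ρ:
  L: [ 1  0 -3]
  M: [ 0  1  1]
RREF → pivots at {ℓ,m} ⇒ r = 2
3 vars − rank 2 = 1 Π group

1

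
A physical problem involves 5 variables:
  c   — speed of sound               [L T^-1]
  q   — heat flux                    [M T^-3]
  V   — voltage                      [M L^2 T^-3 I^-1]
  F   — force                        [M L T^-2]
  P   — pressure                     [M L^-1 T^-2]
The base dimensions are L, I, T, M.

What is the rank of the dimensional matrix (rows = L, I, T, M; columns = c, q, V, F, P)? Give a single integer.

Dimensional matrix (L×I×T×M by c×q×V×F×P):
  L: [ 1  0  2  1 -1]
  I: [ 0  0 -1  0  0]
  T: [-1 -3 -3 -2 -2]
  M: [ 0  1  1  1  1]
Echelon form has 4 nonzero rows (pivots: c,q,V,F)

4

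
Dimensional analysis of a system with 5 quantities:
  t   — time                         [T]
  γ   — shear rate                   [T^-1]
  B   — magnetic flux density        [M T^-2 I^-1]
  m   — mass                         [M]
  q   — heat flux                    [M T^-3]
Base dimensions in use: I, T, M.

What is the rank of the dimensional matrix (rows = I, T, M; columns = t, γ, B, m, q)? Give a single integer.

3

Write exponents as rows I,T,M / cols t,γ,B,m,q:
  I: [ 0  0 -1  0  0]
  T: [ 1 -1 -2  0 -3]
  M: [ 0  0  1  1  1]
RREF → pivots at {t,B,m} ⇒ r = 3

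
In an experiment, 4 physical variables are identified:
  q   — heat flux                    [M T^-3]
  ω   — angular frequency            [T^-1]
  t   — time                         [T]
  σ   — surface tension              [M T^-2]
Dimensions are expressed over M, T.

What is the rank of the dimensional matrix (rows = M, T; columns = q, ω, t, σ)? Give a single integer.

Dimensional matrix (M×T by q×ω×t×σ):
  M: [ 1  0  0  1]
  T: [-3 -1  1 -2]
RREF → pivots at {q,ω} ⇒ r = 2

2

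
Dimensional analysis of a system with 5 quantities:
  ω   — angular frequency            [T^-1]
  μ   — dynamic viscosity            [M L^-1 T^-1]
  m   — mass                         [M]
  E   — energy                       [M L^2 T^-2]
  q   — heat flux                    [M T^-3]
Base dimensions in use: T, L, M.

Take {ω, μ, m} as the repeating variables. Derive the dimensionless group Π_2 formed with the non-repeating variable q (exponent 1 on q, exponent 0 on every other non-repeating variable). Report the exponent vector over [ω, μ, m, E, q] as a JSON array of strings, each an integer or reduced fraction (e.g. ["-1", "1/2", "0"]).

["-3", "0", "-1", "0", "1"]

Write exponents as rows T,L,M / cols ω,μ,m,E,q:
  T: [-1 -1  0 -2 -3]
  L: [ 0 -1  0  2  0]
  M: [ 0  1  1  1  1]
Echelon form has 3 nonzero rows (pivots: ω,μ,m)
Repeat: ω,μ,m; free: E,q
RREF:
  r0: [   1    0    0    4    3]
  r1: [   0    1    0   -2    0]
  r2: [   0    0    1    3    1]
Fix exponent of q at 1, E at 0; solve each RREF row for its pivot's exponent:
  r0: exp(ω) + (3)·1 = 0 ⇒ exp(ω) = -3
  r1: exp(μ) + (0)·1 = 0 ⇒ exp(μ) = 0
  r2: exp(m) + (1)·1 = 0 ⇒ exp(m) = -1
Π_2 = ω^-3 · m^-1 · q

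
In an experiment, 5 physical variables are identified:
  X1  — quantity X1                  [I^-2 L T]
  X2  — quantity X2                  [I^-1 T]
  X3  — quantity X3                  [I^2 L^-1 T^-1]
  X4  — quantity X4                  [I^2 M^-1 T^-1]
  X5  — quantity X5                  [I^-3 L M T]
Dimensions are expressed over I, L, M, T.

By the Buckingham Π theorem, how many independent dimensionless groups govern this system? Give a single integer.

Write exponents as rows I,L,M,T / cols X1,X2,X3,X4,X5:
  I: [-2 -1  2  2 -3]
  L: [ 1  0 -1  0  1]
  M: [ 0  0  0 -1  1]
  T: [ 1  1 -1 -1  1]
Echelon form has 3 nonzero rows (pivots: X1,X2,X4)
Π count = n − r = 5 − 3 = 2

2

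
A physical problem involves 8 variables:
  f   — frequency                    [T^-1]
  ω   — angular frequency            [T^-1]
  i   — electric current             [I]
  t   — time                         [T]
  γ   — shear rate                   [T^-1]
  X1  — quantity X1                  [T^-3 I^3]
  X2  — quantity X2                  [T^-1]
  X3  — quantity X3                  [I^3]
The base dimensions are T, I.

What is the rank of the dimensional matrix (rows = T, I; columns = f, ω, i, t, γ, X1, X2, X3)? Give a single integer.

Dimensional matrix (T×I by f×ω×i×t×γ×X1×X2×X3):
  T: [-1 -1  0  1 -1 -3 -1  0]
  I: [ 0  0  1  0  0  3  0  3]
Echelon form has 2 nonzero rows (pivots: f,i)

2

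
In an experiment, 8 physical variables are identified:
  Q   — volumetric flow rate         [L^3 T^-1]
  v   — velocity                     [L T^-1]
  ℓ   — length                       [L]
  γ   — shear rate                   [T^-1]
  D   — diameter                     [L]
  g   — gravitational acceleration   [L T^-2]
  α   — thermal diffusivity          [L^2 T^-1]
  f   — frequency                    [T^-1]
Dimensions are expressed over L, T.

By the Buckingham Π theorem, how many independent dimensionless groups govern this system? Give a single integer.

6

Write exponents as rows L,T / cols Q,v,ℓ,γ,D,g,α,f:
  L: [ 3  1  1  0  1  1  2  0]
  T: [-1 -1  0 -1  0 -2 -1 -1]
Echelon form has 2 nonzero rows (pivots: Q,v)
n=8, r=2 ⇒ 6 dimensionless groups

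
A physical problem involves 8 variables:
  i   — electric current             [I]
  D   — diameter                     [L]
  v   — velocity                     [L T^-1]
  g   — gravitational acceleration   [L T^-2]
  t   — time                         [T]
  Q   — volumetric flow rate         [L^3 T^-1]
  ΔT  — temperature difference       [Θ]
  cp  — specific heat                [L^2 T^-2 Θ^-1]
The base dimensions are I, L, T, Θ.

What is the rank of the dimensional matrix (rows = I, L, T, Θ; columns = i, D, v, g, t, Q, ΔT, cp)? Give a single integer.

4

Exponent matrix [I,L,T,Θ] × [i,D,v,g,t,Q,ΔT,cp]:
  I: [ 1  0  0  0  0  0  0  0]
  L: [ 0  1  1  1  0  3  0  2]
  T: [ 0  0 -1 -2  1 -1  0 -2]
  Θ: [ 0  0  0  0  0  0  1 -1]
Row reduction gives pivot columns i,D,v,ΔT; rank = 4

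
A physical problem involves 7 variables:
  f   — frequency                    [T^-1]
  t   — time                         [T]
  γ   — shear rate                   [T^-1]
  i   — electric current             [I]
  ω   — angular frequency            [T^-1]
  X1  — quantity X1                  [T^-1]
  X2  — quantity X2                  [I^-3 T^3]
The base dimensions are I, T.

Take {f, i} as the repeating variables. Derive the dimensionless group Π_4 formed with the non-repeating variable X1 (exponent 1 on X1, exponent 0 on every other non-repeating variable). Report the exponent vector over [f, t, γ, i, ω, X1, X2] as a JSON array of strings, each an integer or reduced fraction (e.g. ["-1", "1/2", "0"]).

Write exponents as rows I,T / cols f,t,γ,i,ω,X1,X2:
  I: [ 0  0  0  1  0  0 -3]
  T: [-1  1 -1  0 -1 -1  3]
Row reduction gives pivot columns f,i; rank = 2
Repeat: f,i; free: t,γ,ω,X1,X2
RREF:
  r0: [   1   -1    1    0    1    1   -3]
  r1: [   0    0    0    1    0    0   -3]
Fix exponent of X1 at 1, t at 0, γ at 0, ω at 0, X2 at 0; solve each RREF row for its pivot's exponent:
  r0: exp(f) + (1)·1 = 0 ⇒ exp(f) = -1
  r1: exp(i) + (0)·1 = 0 ⇒ exp(i) = 0
Π_4 = f^-1 · X1

["-1", "0", "0", "0", "0", "1", "0"]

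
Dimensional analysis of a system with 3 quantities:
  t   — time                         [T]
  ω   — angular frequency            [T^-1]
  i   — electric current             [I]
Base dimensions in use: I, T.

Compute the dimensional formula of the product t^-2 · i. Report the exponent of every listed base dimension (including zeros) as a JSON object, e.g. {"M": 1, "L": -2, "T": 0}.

Exponent matrix [I,T] × [t,ω,i]:
  I: [ 0  0  1]
  T: [ 1 -1  0]
  [I]: (-2)·0+(1)·1 = 1
  [T]: (-2)·1+(1)·0 = -2
⇒ I T^-2

{"I": 1, "T": -2}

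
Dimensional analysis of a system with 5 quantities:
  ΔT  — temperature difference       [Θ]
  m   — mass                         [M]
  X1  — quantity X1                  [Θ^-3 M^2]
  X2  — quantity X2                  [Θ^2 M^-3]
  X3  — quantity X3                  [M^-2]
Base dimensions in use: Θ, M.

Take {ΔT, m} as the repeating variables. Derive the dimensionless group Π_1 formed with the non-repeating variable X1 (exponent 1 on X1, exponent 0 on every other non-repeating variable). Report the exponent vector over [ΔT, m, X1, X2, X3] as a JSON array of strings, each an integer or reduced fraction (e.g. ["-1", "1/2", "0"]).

["3", "-2", "1", "0", "0"]

Write exponents as rows Θ,M / cols ΔT,m,X1,X2,X3:
  Θ: [ 1  0 -3  2  0]
  M: [ 0  1  2 -3 -2]
RREF → pivots at {ΔT,m} ⇒ r = 2
Pivot set = {ΔT,m}, free = {X1,X2,X3}
RREF:
  r0: [   1    0   -3    2    0]
  r1: [   0    1    2   -3   -2]
Fix exponent of X1 at 1, X2 at 0, X3 at 0; solve each RREF row for its pivot's exponent:
  r0: exp(ΔT) + (-3)·1 = 0 ⇒ exp(ΔT) = 3
  r1: exp(m) + (2)·1 = 0 ⇒ exp(m) = -2
Π_1 = ΔT^3 · m^-2 · X1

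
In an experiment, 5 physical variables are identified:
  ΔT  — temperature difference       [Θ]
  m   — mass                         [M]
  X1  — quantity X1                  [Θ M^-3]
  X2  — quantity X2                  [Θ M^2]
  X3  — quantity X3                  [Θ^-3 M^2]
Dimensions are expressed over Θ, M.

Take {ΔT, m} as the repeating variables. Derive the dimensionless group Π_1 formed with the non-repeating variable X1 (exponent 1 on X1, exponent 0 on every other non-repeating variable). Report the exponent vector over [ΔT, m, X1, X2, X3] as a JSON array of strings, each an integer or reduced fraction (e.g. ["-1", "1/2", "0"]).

Write exponents as rows Θ,M / cols ΔT,m,X1,X2,X3:
  Θ: [ 1  0  1  1 -3]
  M: [ 0  1 -3  2  2]
Echelon form has 2 nonzero rows (pivots: ΔT,m)
Pivot set = {ΔT,m}, free = {X1,X2,X3}
RREF:
  r0: [   1    0    1    1   -3]
  r1: [   0    1   -3    2    2]
Fix exponent of X1 at 1, X2 at 0, X3 at 0; solve each RREF row for its pivot's exponent:
  r0: exp(ΔT) + (1)·1 = 0 ⇒ exp(ΔT) = -1
  r1: exp(m) + (-3)·1 = 0 ⇒ exp(m) = 3
Π_1 = ΔT^-1 · m^3 · X1

["-1", "3", "1", "0", "0"]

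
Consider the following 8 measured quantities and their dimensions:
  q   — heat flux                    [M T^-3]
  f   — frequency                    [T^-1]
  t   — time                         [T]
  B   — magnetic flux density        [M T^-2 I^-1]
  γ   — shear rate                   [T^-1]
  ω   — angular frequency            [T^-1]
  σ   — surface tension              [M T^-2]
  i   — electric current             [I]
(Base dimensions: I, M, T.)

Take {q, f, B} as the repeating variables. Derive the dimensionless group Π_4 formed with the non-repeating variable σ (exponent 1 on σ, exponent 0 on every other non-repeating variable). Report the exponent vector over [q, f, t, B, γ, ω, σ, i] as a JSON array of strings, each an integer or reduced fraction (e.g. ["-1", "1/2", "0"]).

Dimensional matrix (I×M×T by q×f×t×B×γ×ω×σ×i):
  I: [ 0  0  0 -1  0  0  0  1]
  M: [ 1  0  0  1  0  0  1  0]
  T: [-3 -1  1 -2 -1 -1 -2  0]
RREF → pivots at {q,f,B} ⇒ r = 3
Repeat: q,f,B; free: t,γ,ω,σ,i
RREF:
  r0: [   1    0    0    0    0    0    1    1]
  r1: [   0    1   -1    0    1    1   -1   -1]
  r2: [   0    0    0    1    0    0    0   -1]
Fix exponent of σ at 1, t at 0, γ at 0, ω at 0, i at 0; solve each RREF row for its pivot's exponent:
  r0: exp(q) + (1)·1 = 0 ⇒ exp(q) = -1
  r1: exp(f) + (-1)·1 = 0 ⇒ exp(f) = 1
  r2: exp(B) + (0)·1 = 0 ⇒ exp(B) = 0
Π_4 = q^-1 · f · σ

["-1", "1", "0", "0", "0", "0", "1", "0"]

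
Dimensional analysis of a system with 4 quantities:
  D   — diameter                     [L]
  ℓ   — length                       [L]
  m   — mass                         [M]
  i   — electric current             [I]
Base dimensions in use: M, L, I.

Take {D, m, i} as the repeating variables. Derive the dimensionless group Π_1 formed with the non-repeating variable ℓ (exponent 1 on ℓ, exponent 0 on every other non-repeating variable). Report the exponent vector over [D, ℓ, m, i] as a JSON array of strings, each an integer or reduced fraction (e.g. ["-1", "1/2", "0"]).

Dimensional matrix (M×L×I by D×ℓ×m×i):
  M: [ 0  0  1  0]
  L: [ 1  1  0  0]
  I: [ 0  0  0  1]
Row reduction gives pivot columns D,m,i; rank = 3
Repeat: D,m,i; free: ℓ
RREF:
  r0: [   1    1    0    0]
  r1: [   0    0    1    0]
  r2: [   0    0    0    1]
Fix exponent of ℓ at 1; solve each RREF row for its pivot's exponent:
  r0: exp(D) + (1)·1 = 0 ⇒ exp(D) = -1
  r1: exp(m) + (0)·1 = 0 ⇒ exp(m) = 0
  r2: exp(i) + (0)·1 = 0 ⇒ exp(i) = 0
Π_1 = D^-1 · ℓ

["-1", "1", "0", "0"]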